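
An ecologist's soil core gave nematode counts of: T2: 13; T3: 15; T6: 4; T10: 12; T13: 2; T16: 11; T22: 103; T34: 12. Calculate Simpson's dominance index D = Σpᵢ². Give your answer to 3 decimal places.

Total N = 13+15+4+12+2+11+103+12 = 172, so the proportions are 0.07558, 0.08721, 0.02326, 0.06977, 0.01163, 0.06395, 0.59884, 0.06977 (working shown to 5 dp, full precision carried).
D = 0.07558² + 0.08721² + 0.02326² + 0.06977² + 0.01163² + 0.06395² + 0.59884² + 0.06977² = 0.00571 + 0.00761 + 0.00054 + 0.00487 + 0.00014 + 0.00409 + 0.35861 + 0.00487 = 0.38643.
To 3 decimal places, D = 0.386.

0.386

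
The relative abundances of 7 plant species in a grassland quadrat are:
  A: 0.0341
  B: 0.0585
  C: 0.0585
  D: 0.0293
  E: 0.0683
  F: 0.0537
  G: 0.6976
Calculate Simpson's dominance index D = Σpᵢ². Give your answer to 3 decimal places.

0.503

D = 0.0341² + 0.0585² + 0.0585² + 0.0293² + 0.0683² + 0.0537² + 0.6976² = 0.00116 + 0.00342 + 0.00342 + 0.00086 + 0.00466 + 0.00288 + 0.48665 = 0.50306 (working shown to 5 dp, full precision carried).
To 3 decimal places, D = 0.503.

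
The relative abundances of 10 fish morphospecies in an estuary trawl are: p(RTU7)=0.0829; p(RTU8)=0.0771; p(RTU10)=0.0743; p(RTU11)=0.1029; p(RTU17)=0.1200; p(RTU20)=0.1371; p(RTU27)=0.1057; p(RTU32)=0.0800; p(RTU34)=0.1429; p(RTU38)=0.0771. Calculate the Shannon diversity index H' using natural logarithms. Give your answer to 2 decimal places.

Each pᵢ ln pᵢ term (working shown to 4 dp, full precision carried): 0.0829×(-2.4901)=-0.2064, 0.0771×(-2.5627)=-0.1976, 0.0743×(-2.5996)=-0.1932, 0.1029×(-2.2740)=-0.2340, 0.12×(-2.1203)=-0.2544, 0.1371×(-1.9870)=-0.2724, 0.1057×(-2.2472)=-0.2375, 0.08×(-2.5257)=-0.2021, 0.1429×(-1.9456)=-0.2780, 0.0771×(-2.5627)=-0.1976.
Sum = -2.2732, so H' = 2.27.

2.27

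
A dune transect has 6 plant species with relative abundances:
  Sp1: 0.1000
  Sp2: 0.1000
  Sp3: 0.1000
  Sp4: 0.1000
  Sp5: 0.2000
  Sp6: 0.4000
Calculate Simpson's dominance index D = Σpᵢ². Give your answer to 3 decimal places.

0.240

D = 0.1² + 0.1² + 0.1² + 0.1² + 0.2² + 0.4² = 0.01000 + 0.01000 + 0.01000 + 0.01000 + 0.04000 + 0.16000 = 0.24000 (working shown to 5 dp, full precision carried).
To 3 decimal places, D = 0.240.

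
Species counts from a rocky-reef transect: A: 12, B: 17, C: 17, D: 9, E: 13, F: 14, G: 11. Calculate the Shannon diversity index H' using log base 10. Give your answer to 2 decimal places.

0.84

Total N = 12+17+17+9+13+14+11 = 93, so the proportions are 0.129, 0.1828, 0.1828, 0.0968, 0.1398, 0.1505, 0.1183 (working shown to 4 dp, full precision carried).
Each pᵢ log₁₀ pᵢ term: 0.129×(-0.8893)=-0.1147, 0.1828×(-0.7380)=-0.1349, 0.1828×(-0.7380)=-0.1349, 0.0968×(-1.0142)=-0.0982, 0.1398×(-0.8545)=-0.1195, 0.1505×(-0.8224)=-0.1238, 0.1183×(-0.9271)=-0.1097.
Sum = -0.8356, so H' = 0.84.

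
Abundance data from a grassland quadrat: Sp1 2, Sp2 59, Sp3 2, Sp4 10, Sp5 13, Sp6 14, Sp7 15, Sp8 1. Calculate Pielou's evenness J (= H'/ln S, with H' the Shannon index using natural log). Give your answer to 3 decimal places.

Total N = 2+59+2+10+13+14+15+1 = 116, so the proportions are 0.01724, 0.50862, 0.01724, 0.08621, 0.11207, 0.12069, 0.12931, 0.00862 (working shown to 5 dp, full precision carried).
H' = −Σ pᵢ ln pᵢ = −((-0.07001) + (-0.34385) + (-0.07001) + (-0.21129) + (-0.24528) + (-0.25520) + (-0.26451) + (-0.04098)) = 1.50113.
With S = 8 species, ln S = 2.07944, so J = 1.50113/2.07944 = 0.72189, i.e. 0.722 to 3 decimal places.

0.722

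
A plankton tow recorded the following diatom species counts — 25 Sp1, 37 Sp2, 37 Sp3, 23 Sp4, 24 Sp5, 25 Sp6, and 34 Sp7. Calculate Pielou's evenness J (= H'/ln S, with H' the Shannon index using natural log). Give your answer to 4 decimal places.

Total N = 25+37+37+23+24+25+34 = 205, so the proportions are 0.121951, 0.180488, 0.180488, 0.112195, 0.117073, 0.121951, 0.165854 (working shown to 6 dp, full precision carried).
H' = −Σ pᵢ ln pᵢ = −((-0.256602) + (-0.309012) + (-0.309012) + (-0.245429) + (-0.251117) + (-0.256602) + (-0.297981)) = 1.925753.
With S = 7 species, ln S = 1.945910, so J = 1.925753/1.945910 = 0.989641, i.e. 0.9896 to 4 decimal places.

0.9896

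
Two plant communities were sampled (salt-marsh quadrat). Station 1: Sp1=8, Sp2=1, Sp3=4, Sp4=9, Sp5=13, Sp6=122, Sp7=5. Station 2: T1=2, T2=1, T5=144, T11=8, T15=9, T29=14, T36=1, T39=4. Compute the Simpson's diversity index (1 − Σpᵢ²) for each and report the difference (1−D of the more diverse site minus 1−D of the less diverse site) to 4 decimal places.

0.0493

Station 1: N=162, proportions 0.049383, 0.006173, 0.024691, 0.055556, 0.080247, 0.753086, 0.030864, giving 1−D = 0.419296 (working shown to 6 dp, full precision carried).
Station 2: N=183, proportions 0.010929, 0.005464, 0.786885, 0.043716, 0.04918, 0.076503, 0.005464, 0.021858, giving 1−D = 0.369972.
Difference = |0.419296 − 0.369972| = 0.049324, i.e. 0.0493 to 4 decimal places.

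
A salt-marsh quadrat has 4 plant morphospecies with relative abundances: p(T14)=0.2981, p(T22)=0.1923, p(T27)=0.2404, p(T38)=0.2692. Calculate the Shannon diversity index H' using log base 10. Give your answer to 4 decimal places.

0.5966

Each pᵢ log₁₀ pᵢ term (working shown to 6 dp, full precision carried): 0.2981×(-0.525638)=-0.156693, 0.1923×(-0.716021)=-0.137691, 0.2404×(-0.619066)=-0.148823, 0.2692×(-0.569925)=-0.153424.
Sum = -0.596631, so H' = 0.5966.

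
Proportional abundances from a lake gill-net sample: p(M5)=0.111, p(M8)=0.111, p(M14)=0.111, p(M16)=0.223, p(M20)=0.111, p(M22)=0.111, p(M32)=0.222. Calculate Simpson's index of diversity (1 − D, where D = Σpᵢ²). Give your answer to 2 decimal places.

D = 0.111² + 0.111² + 0.111² + 0.223² + 0.111² + 0.111² + 0.222² = 0.0123 + 0.0123 + 0.0123 + 0.0497 + 0.0123 + 0.0123 + 0.0493 = 0.1606 (working shown to 4 dp, full precision carried).
So 1 − D = 0.8394, i.e. 0.84 to 2 decimal places.

0.84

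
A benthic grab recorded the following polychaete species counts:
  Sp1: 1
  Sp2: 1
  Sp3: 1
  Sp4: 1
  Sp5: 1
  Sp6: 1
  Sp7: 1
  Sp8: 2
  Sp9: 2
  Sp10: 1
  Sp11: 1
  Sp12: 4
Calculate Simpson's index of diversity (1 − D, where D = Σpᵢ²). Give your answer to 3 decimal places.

Total N = 1+1+1+1+1+1+1+2+2+1+1+4 = 17, so the proportions are 0.05882, 0.05882, 0.05882, 0.05882, 0.05882, 0.05882, 0.05882, 0.11765, 0.11765, 0.05882, 0.05882, 0.23529 (working shown to 5 dp, full precision carried).
D = 0.05882² + 0.05882² + 0.05882² + 0.05882² + 0.05882² + 0.05882² + 0.05882² + 0.11765² + 0.11765² + 0.05882² + 0.05882² + 0.23529² = 0.00346 + 0.00346 + 0.00346 + 0.00346 + 0.00346 + 0.00346 + 0.00346 + 0.01384 + 0.01384 + 0.00346 + 0.00346 + 0.05536 = 0.11419.
So 1 − D = 0.88581, i.e. 0.886 to 3 decimal places.

0.886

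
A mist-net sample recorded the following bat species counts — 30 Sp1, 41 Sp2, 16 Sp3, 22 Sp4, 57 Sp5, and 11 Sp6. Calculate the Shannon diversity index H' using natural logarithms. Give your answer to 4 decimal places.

Total N = 30+41+16+22+57+11 = 177, so the proportions are 0.169492, 0.231638, 0.090395, 0.124294, 0.322034, 0.062147 (working shown to 6 dp, full precision carried).
Each pᵢ ln pᵢ term: 0.169492×(-1.774952)=-0.300839, 0.231638×(-1.462578)=-0.338789, 0.090395×(-2.403561)=-0.217271, 0.124294×(-2.085107)=-0.259166, 0.322034×(-1.133098)=-0.364896, 0.062147×(-2.778254)=-0.172660.
Sum = -1.653621, so H' = 1.6536.

1.6536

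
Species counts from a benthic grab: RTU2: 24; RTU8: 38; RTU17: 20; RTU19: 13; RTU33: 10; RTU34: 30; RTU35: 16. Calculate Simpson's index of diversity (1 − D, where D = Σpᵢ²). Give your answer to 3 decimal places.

Total N = 24+38+20+13+10+30+16 = 151, so the proportions are 0.15894, 0.25166, 0.13245, 0.08609, 0.06623, 0.19868, 0.10596 (working shown to 5 dp, full precision carried).
D = 0.15894² + 0.25166² + 0.13245² + 0.08609² + 0.06623² + 0.19868² + 0.10596² = 0.02526 + 0.06333 + 0.01754 + 0.00741 + 0.00439 + 0.03947 + 0.01123 = 0.16863.
So 1 − D = 0.83137, i.e. 0.831 to 3 decimal places.

0.831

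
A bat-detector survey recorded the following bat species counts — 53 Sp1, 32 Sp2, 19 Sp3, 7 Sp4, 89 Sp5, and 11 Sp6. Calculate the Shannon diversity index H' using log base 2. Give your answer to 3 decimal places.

Total N = 53+32+19+7+89+11 = 211, so the proportions are 0.25118, 0.15166, 0.09005, 0.03318, 0.4218, 0.05213 (working shown to 5 dp, full precision carried).
Each pᵢ log₂ pᵢ term: 0.25118×(-1.99318)=-0.50066, 0.15166×(-2.72110)=-0.41268, 0.09005×(-3.47317)=-0.31275, 0.03318×(-4.91374)=-0.16302, 0.4218×(-1.24537)=-0.52530, 0.05213×(-4.26167)=-0.22217.
Sum = -2.13657, so H' = 2.137.

2.137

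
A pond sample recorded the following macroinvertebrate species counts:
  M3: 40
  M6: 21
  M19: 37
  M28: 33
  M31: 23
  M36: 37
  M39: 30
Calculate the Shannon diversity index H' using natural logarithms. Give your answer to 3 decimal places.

Total N = 40+21+37+33+23+37+30 = 221, so the proportions are 0.181, 0.09502, 0.16742, 0.14932, 0.10407, 0.16742, 0.13575 (working shown to 5 dp, full precision carried).
Each pᵢ ln pᵢ term: 0.181×(-1.70928)=-0.30937, 0.09502×(-2.35364)=-0.22365, 0.16742×(-1.78724)=-0.29922, 0.14932×(-1.90166)=-0.28396, 0.10407×(-2.26267)=-0.23548, 0.16742×(-1.78724)=-0.29922, 0.13575×(-1.99697)=-0.27108.
Sum = -1.92199, so H' = 1.922.

1.922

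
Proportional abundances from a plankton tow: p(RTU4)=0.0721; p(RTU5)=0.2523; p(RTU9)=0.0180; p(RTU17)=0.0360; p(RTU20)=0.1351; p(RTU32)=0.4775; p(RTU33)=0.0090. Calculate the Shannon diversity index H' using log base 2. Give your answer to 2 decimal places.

2.01

Each pᵢ log₂ pᵢ term (working shown to 4 dp, full precision carried): 0.0721×(-3.7939)=-0.2735, 0.2523×(-1.9868)=-0.5013, 0.018×(-5.7959)=-0.1043, 0.036×(-4.7959)=-0.1727, 0.1351×(-2.8879)=-0.3902, 0.4775×(-1.0664)=-0.5092, 0.009×(-6.7959)=-0.0612.
Sum = -2.0123, so H' = 2.01.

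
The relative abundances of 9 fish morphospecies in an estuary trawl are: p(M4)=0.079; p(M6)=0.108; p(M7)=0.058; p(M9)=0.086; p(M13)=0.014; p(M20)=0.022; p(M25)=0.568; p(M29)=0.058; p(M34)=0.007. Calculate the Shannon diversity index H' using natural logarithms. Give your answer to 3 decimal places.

1.482

Each pᵢ ln pᵢ term (working shown to 5 dp, full precision carried): 0.079×(-2.53831)=-0.20053, 0.108×(-2.22562)=-0.24037, 0.058×(-2.84731)=-0.16514, 0.086×(-2.45341)=-0.21099, 0.014×(-4.26870)=-0.05976, 0.022×(-3.81671)=-0.08397, 0.568×(-0.56563)=-0.32128, 0.058×(-2.84731)=-0.16514, 0.007×(-4.96185)=-0.03473.
Sum = -1.48192, so H' = 1.482.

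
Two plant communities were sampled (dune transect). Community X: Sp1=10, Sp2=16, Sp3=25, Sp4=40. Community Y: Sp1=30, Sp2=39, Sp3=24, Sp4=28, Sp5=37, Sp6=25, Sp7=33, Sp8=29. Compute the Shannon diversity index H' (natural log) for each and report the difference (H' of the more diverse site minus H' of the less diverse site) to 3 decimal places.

Community X: N=91, proportions 0.10989, 0.17582, 0.27473, 0.43956, giving H' = 1.26455 (working shown to 5 dp, full precision carried).
Community Y: N=245, proportions 0.12245, 0.15918, 0.09796, 0.11429, 0.15102, 0.10204, 0.13469, 0.11837, giving H' = 2.06615.
Difference = |1.26455 − 2.06615| = 0.80160, i.e. 0.802 to 3 decimal places.

0.802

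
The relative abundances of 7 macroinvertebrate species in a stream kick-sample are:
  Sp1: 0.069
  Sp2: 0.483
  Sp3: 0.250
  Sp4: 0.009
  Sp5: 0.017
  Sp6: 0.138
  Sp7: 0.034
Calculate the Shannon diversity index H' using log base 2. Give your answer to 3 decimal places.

1.995

Each pᵢ log₂ pᵢ term (working shown to 5 dp, full precision carried): 0.069×(-3.85726)=-0.26615, 0.483×(-1.04990)=-0.50710, 0.25×(-2.00000)=-0.50000, 0.009×(-6.79586)=-0.06116, 0.017×(-5.87832)=-0.09993, 0.138×(-2.85726)=-0.39430, 0.034×(-4.87832)=-0.16586.
Sum = -1.99451, so H' = 1.995.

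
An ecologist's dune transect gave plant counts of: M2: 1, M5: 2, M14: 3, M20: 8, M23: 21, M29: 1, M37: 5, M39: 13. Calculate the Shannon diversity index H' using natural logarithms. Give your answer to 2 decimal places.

1.64

Total N = 1+2+3+8+21+1+5+13 = 54, so the proportions are 0.0185, 0.037, 0.0556, 0.1481, 0.3889, 0.0185, 0.0926, 0.2407 (working shown to 4 dp, full precision carried).
Each pᵢ ln pᵢ term: 0.0185×(-3.9890)=-0.0739, 0.037×(-3.2958)=-0.1221, 0.0556×(-2.8904)=-0.1606, 0.1481×(-1.9095)=-0.2829, 0.3889×(-0.9445)=-0.3673, 0.0185×(-3.9890)=-0.0739, 0.0926×(-2.3795)=-0.2203, 0.2407×(-1.4240)=-0.3428.
Sum = -1.6437, so H' = 1.64.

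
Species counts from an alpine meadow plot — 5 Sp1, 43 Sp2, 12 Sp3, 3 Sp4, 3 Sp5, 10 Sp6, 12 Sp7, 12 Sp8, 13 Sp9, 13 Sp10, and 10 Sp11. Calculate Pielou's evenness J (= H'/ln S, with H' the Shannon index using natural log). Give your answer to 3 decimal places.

Total N = 5+43+12+3+3+10+12+12+13+13+10 = 136, so the proportions are 0.03676, 0.31618, 0.08824, 0.02206, 0.02206, 0.07353, 0.08824, 0.08824, 0.09559, 0.09559, 0.07353 (working shown to 5 dp, full precision carried).
H' = −Σ pᵢ ln pᵢ = −((-0.12144) + (-0.36406) + (-0.21421) + (-0.08413) + (-0.08413) + (-0.19192) + (-0.21421) + (-0.21421) + (-0.22441) + (-0.22441) + (-0.19192)) = 2.12907.
With S = 11 species, ln S = 2.39790, so J = 2.12907/2.39790 = 0.88789, i.e. 0.888 to 3 decimal places.

0.888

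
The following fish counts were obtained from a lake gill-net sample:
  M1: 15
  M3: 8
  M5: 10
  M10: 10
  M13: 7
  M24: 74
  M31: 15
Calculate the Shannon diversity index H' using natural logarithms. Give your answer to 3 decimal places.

1.510

Total N = 15+8+10+10+7+74+15 = 139, so the proportions are 0.10791, 0.05755, 0.07194, 0.07194, 0.05036, 0.53237, 0.10791 (working shown to 5 dp, full precision carried).
Each pᵢ ln pᵢ term: 0.10791×(-2.22642)=-0.24026, 0.05755×(-2.85503)=-0.16432, 0.07194×(-2.63189)=-0.18934, 0.07194×(-2.63189)=-0.18934, 0.05036×(-2.98856)=-0.15050, 0.53237×(-0.63041)=-0.33561, 0.10791×(-2.22642)=-0.24026.
Sum = -1.50965, so H' = 1.510.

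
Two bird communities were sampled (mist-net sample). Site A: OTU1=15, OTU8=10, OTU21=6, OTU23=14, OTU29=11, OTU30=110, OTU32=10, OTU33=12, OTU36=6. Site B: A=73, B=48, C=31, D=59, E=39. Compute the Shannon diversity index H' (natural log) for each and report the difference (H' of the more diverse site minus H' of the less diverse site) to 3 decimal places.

Site A: N=194, proportions 0.07732, 0.05155, 0.03093, 0.07216, 0.0567, 0.56701, 0.05155, 0.06186, 0.03093, giving H' = 1.56493 (working shown to 5 dp, full precision carried).
Site B: N=250, proportions 0.292, 0.192, 0.124, 0.236, 0.156, giving H' = 1.56575.
Difference = |1.56493 − 1.56575| = 0.00082, i.e. 0.001 to 3 decimal places.

0.001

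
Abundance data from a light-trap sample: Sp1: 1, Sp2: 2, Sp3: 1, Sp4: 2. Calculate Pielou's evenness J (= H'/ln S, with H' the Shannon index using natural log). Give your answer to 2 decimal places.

0.96

Total N = 1+2+1+2 = 6, so the proportions are 0.1667, 0.3333, 0.1667, 0.3333 (working shown to 4 dp, full precision carried).
H' = −Σ pᵢ ln pᵢ = −((-0.2986) + (-0.3662) + (-0.2986) + (-0.3662)) = 1.3297.
With S = 4 species, ln S = 1.3863, so J = 1.3297/1.3863 = 0.9591, i.e. 0.96 to 2 decimal places.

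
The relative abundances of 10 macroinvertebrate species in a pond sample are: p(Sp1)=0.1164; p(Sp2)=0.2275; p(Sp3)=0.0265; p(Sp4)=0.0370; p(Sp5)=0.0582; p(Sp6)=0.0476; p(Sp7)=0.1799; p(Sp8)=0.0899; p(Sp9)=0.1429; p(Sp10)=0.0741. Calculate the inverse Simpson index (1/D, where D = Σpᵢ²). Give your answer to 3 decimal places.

7.174

D = 0.1164² + 0.2275² + 0.0265² + 0.037² + 0.0582² + 0.0476² + 0.1799² + 0.0899² + 0.1429² + 0.0741² = 0.0135490 + 0.0517563 + 0.0007022 + 0.0013690 + 0.0033872 + 0.0022658 + 0.0323640 + 0.0080820 + 0.0204204 + 0.0054908 = 0.1393867 (working shown to 7 dp, full precision carried).
So 1/D = 7.17429, i.e. 7.174 to 3 decimal places.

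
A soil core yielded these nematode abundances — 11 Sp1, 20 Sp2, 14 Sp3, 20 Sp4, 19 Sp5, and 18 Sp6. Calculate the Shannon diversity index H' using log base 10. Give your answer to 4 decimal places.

Total N = 11+20+14+20+19+18 = 102, so the proportions are 0.107843, 0.196078, 0.137255, 0.196078, 0.186275, 0.176471 (working shown to 6 dp, full precision carried).
Each pᵢ log₁₀ pᵢ term: 0.107843×(-0.967207)=-0.104307, 0.196078×(-0.707570)=-0.138739, 0.137255×(-0.862472)=-0.118379, 0.196078×(-0.707570)=-0.138739, 0.186275×(-0.729847)=-0.135952, 0.176471×(-0.753328)=-0.132940.
Sum = -0.769056, so H' = 0.7691.

0.7691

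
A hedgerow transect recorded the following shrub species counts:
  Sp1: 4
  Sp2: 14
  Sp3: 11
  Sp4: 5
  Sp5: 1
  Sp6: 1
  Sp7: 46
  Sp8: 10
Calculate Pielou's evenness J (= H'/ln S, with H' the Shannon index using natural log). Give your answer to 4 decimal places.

0.7315

Total N = 4+14+11+5+1+1+46+10 = 92, so the proportions are 0.043478, 0.152174, 0.119565, 0.054348, 0.01087, 0.01087, 0.5, 0.108696 (working shown to 6 dp, full precision carried).
H' = −Σ pᵢ ln pᵢ = −((-0.136326) + (-0.286503) + (-0.253944) + (-0.158280) + (-0.049150) + (-0.049150) + (-0.346574) + (-0.241218)) = 1.521143.
With S = 8 species, ln S = 2.079442, so J = 1.521143/2.079442 = 0.731515, i.e. 0.7315 to 4 decimal places.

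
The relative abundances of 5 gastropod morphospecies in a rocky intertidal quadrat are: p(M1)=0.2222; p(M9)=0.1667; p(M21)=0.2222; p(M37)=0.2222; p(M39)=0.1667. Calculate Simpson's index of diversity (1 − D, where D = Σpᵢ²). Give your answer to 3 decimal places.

D = 0.2222² + 0.1667² + 0.2222² + 0.2222² + 0.1667² = 0.04937 + 0.02779 + 0.04937 + 0.04937 + 0.02779 = 0.20370 (working shown to 5 dp, full precision carried).
So 1 − D = 0.79630, i.e. 0.796 to 3 decimal places.

0.796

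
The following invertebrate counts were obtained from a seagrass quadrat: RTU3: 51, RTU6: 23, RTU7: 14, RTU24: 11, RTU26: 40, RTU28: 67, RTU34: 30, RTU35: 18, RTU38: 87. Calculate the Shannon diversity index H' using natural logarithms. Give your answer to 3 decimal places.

Total N = 51+23+14+11+40+67+30+18+87 = 341, so the proportions are 0.14956, 0.06745, 0.04106, 0.03226, 0.1173, 0.19648, 0.08798, 0.05279, 0.25513 (working shown to 5 dp, full precision carried).
Each pᵢ ln pᵢ term: 0.14956×(-1.90006)=-0.28417, 0.06745×(-2.69639)=-0.18187, 0.04106×(-3.19283)=-0.13108, 0.03226×(-3.43399)=-0.11077, 0.1173×(-2.14300)=-0.25138, 0.19648×(-1.62719)=-0.31971, 0.08798×(-2.43069)=-0.21384, 0.05279×(-2.94151)=-0.15527, 0.25513×(-1.36597)=-0.34850.
Sum = -1.99661, so H' = 1.997.

1.997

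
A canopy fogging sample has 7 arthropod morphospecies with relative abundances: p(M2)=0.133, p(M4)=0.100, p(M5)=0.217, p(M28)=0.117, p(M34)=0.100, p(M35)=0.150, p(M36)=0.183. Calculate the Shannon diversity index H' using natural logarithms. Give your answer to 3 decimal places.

1.907

Each pᵢ ln pᵢ term (working shown to 5 dp, full precision carried): 0.133×(-2.01741)=-0.26832, 0.1×(-2.30259)=-0.23026, 0.217×(-1.52786)=-0.33155, 0.117×(-2.14558)=-0.25103, 0.1×(-2.30259)=-0.23026, 0.15×(-1.89712)=-0.28457, 0.183×(-1.69827)=-0.31078.
Sum = -1.90676, so H' = 1.907.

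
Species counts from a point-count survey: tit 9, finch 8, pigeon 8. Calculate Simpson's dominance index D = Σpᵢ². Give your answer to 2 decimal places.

Total N = 9+8+8 = 25, so the proportions are 0.36, 0.32, 0.32 (working shown to 4 dp, full precision carried).
D = 0.36² + 0.32² + 0.32² = 0.1296 + 0.1024 + 0.1024 = 0.3344.
To 2 decimal places, D = 0.33.

0.33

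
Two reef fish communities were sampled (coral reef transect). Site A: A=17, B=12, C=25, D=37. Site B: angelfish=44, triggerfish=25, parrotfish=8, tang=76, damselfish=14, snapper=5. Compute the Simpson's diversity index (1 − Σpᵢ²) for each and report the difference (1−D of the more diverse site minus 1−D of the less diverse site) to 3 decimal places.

Site A: N=91, proportions 0.18681, 0.13187, 0.27473, 0.40659, giving 1−D = 0.70692 (working shown to 5 dp, full precision carried).
Site B: N=172, proportions 0.25581, 0.14535, 0.04651, 0.44186, 0.0814, 0.02907, giving 1−D = 0.70856.
Difference = |0.70692 − 0.70856| = 0.00164, i.e. 0.002 to 3 decimal places.

0.002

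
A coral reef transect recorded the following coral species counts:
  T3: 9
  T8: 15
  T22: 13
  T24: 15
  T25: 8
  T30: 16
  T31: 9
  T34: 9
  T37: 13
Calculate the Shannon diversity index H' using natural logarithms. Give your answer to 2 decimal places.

Total N = 9+15+13+15+8+16+9+9+13 = 107, so the proportions are 0.0841, 0.1402, 0.1215, 0.1402, 0.0748, 0.1495, 0.0841, 0.0841, 0.1215 (working shown to 4 dp, full precision carried).
Each pᵢ ln pᵢ term: 0.0841×(-2.4756)=-0.2082, 0.1402×(-1.9648)=-0.2754, 0.1215×(-2.1079)=-0.2561, 0.1402×(-1.9648)=-0.2754, 0.0748×(-2.5934)=-0.1939, 0.1495×(-1.9002)=-0.2841, 0.0841×(-2.4756)=-0.2082, 0.0841×(-2.4756)=-0.2082, 0.1215×(-2.1079)=-0.2561.
Sum = -2.1658, so H' = 2.17.

2.17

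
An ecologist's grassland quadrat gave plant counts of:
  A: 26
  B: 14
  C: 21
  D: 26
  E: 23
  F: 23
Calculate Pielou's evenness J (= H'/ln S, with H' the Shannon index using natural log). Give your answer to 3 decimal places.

0.990

Total N = 26+14+21+26+23+23 = 133, so the proportions are 0.19549, 0.10526, 0.15789, 0.19549, 0.17293, 0.17293 (working shown to 5 dp, full precision carried).
H' = −Σ pᵢ ln pᵢ = −((-0.31909) + (-0.23698) + (-0.29145) + (-0.31909) + (-0.30347) + (-0.30347)) = 1.77354.
With S = 6 species, ln S = 1.79176, so J = 1.77354/1.79176 = 0.98983, i.e. 0.990 to 3 decimal places.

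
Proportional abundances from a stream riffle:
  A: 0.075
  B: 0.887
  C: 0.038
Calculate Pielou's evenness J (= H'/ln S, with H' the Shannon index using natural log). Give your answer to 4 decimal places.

H' = −Σ pᵢ ln pᵢ = −((-0.194270) + (-0.106360) + (-0.124266)) = 0.424897 (working shown to 6 dp, full precision carried).
With S = 3 species, ln S = 1.098612, so J = 0.424897/1.098612 = 0.386758, i.e. 0.3868 to 4 decimal places.

0.3868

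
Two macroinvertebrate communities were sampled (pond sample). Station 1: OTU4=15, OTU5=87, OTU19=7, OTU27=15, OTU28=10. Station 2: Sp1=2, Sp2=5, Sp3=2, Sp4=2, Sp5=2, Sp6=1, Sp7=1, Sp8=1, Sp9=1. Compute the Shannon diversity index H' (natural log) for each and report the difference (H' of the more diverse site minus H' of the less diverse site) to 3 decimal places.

0.915

Station 1: N=134, proportions 0.1119403, 0.64925373, 0.05223881, 0.1119403, 0.07462687, giving H' = 1.11856566 (working shown to 8 dp, full precision carried).
Station 2: N=17, proportions 0.11764706, 0.29411765, 0.11764706, 0.11764706, 0.11764706, 0.05882353, 0.05882353, 0.05882353, 0.05882353, giving H' = 2.03366234.
Difference = |1.11856566 − 2.03366234| = 0.91509668, i.e. 0.915 to 3 decimal places.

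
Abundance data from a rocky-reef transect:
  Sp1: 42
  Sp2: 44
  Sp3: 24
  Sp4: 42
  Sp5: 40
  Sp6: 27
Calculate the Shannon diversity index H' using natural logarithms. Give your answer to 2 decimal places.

Total N = 42+44+24+42+40+27 = 219, so the proportions are 0.1918, 0.2009, 0.1096, 0.1918, 0.1826, 0.1233 (working shown to 4 dp, full precision carried).
Each pᵢ ln pᵢ term: 0.1918×(-1.6514)=-0.3167, 0.2009×(-1.6049)=-0.3224, 0.1096×(-2.2110)=-0.2423, 0.1918×(-1.6514)=-0.3167, 0.1826×(-1.7002)=-0.3105, 0.1233×(-2.0932)=-0.2581.
Sum = -1.7668, so H' = 1.77.

1.77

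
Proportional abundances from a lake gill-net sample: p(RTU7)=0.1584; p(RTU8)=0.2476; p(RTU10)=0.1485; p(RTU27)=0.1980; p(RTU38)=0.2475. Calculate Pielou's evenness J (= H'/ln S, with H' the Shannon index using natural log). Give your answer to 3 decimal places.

H' = −Σ pᵢ ln pᵢ = −((-0.29187) + (-0.34563) + (-0.28321) + (-0.32066) + (-0.34560)) = 1.58698 (working shown to 5 dp, full precision carried).
With S = 5 species, ln S = 1.60944, so J = 1.58698/1.60944 = 0.98604, i.e. 0.986 to 3 decimal places.

0.986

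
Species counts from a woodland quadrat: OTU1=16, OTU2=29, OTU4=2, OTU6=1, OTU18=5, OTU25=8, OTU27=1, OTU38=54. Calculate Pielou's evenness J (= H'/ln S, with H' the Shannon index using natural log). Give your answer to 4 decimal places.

Total N = 16+29+2+1+5+8+1+54 = 116, so the proportions are 0.137931, 0.25, 0.017241, 0.008621, 0.043103, 0.068966, 0.008621, 0.465517 (working shown to 6 dp, full precision carried).
H' = −Σ pᵢ ln pᵢ = −((-0.273242) + (-0.346574) + (-0.070008) + (-0.040979) + (-0.135524) + (-0.184424) + (-0.040979) + (-0.355937)) = 1.447666.
With S = 8 species, ln S = 2.079442, so J = 1.447666/2.079442 = 0.696180, i.e. 0.6962 to 4 decimal places.

0.6962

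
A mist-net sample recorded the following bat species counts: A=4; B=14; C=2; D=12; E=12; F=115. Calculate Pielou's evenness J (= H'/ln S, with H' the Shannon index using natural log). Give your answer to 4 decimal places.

0.5503

Total N = 4+14+2+12+12+115 = 159, so the proportions are 0.025157, 0.08805, 0.012579, 0.075472, 0.075472, 0.72327 (working shown to 6 dp, full precision carried).
H' = −Σ pᵢ ln pᵢ = −((-0.092644) + (-0.213949) + (-0.055041) + (-0.195019) + (-0.195019) + (-0.234319)) = 0.985991.
With S = 6 species, ln S = 1.791759, so J = 0.985991/1.791759 = 0.550292, i.e. 0.5503 to 4 decimal places.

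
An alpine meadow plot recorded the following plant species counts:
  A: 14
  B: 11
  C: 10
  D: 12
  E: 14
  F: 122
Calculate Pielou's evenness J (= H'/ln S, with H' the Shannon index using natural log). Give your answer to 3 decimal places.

0.653

Total N = 14+11+10+12+14+122 = 183, so the proportions are 0.0765, 0.06011, 0.05464, 0.06557, 0.0765, 0.66667 (working shown to 5 dp, full precision carried).
H' = −Σ pᵢ ln pᵢ = −((-0.19664) + (-0.16900) + (-0.15885) + (-0.17866) + (-0.19664) + (-0.27031)) = 1.17011.
With S = 6 species, ln S = 1.79176, so J = 1.17011/1.79176 = 0.65305, i.e. 0.653 to 3 decimal places.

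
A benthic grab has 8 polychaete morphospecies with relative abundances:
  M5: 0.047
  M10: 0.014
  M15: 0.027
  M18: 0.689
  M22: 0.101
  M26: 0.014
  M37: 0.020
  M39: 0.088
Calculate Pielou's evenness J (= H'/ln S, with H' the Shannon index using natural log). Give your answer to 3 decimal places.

0.549

H' = −Σ pᵢ ln pᵢ = −((-0.14371) + (-0.05976) + (-0.09752) + (-0.25666) + (-0.23156) + (-0.05976) + (-0.07824) + (-0.21388)) = 1.14109 (working shown to 5 dp, full precision carried).
With S = 8 species, ln S = 2.07944, so J = 1.14109/2.07944 = 0.54875, i.e. 0.549 to 3 decimal places.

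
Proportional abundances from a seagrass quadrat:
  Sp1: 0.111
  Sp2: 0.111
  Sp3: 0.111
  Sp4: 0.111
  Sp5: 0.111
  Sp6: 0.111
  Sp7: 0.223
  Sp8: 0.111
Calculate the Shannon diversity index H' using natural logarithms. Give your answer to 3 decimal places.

Each pᵢ ln pᵢ term (working shown to 5 dp, full precision carried): 0.111×(-2.19823)=-0.24400, 0.111×(-2.19823)=-0.24400, 0.111×(-2.19823)=-0.24400, 0.111×(-2.19823)=-0.24400, 0.111×(-2.19823)=-0.24400, 0.111×(-2.19823)=-0.24400, 0.223×(-1.50058)=-0.33463, 0.111×(-2.19823)=-0.24400.
Sum = -2.04265, so H' = 2.043.

2.043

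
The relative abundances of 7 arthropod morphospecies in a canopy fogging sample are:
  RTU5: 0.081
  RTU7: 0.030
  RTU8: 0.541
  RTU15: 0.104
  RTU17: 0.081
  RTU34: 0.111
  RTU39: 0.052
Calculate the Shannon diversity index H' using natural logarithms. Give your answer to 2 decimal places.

Each pᵢ ln pᵢ term (working shown to 4 dp, full precision carried): 0.081×(-2.5133)=-0.2036, 0.03×(-3.5066)=-0.1052, 0.541×(-0.6143)=-0.3324, 0.104×(-2.2634)=-0.2354, 0.081×(-2.5133)=-0.2036, 0.111×(-2.1982)=-0.2440, 0.052×(-2.9565)=-0.1537.
Sum = -1.4778, so H' = 1.48.

1.48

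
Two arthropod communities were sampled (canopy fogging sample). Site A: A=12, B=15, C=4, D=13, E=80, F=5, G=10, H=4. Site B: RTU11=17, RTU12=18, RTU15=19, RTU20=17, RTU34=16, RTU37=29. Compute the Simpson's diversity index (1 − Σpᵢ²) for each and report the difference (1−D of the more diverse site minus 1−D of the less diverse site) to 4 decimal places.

0.1716

Site A: N=143, proportions 0.0839161, 0.1048951, 0.027972, 0.0909091, 0.5594406, 0.034965, 0.0699301, 0.027972, giving 1−D = 0.6530393 (working shown to 7 dp, full precision carried).
Site B: N=116, proportions 0.1465517, 0.1551724, 0.1637931, 0.1465517, 0.137931, 0.25, giving 1−D = 0.8246136.
Difference = |0.6530393 − 0.8246136| = 0.1715743, i.e. 0.1716 to 4 decimal places.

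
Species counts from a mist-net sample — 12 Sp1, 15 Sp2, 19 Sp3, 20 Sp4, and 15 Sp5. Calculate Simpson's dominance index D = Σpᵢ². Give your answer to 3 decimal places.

0.207

Total N = 12+15+19+20+15 = 81, so the proportions are 0.14815, 0.18519, 0.23457, 0.24691, 0.18519 (working shown to 5 dp, full precision carried).
D = 0.14815² + 0.18519² + 0.23457² + 0.24691² + 0.18519² = 0.02195 + 0.03429 + 0.05502 + 0.06097 + 0.03429 = 0.20652.
To 3 decimal places, D = 0.207.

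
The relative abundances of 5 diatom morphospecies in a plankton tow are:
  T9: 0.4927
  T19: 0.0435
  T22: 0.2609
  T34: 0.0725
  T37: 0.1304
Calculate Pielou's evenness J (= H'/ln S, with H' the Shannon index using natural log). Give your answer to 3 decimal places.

H' = −Σ pᵢ ln pᵢ = −((-0.348760) + (-0.136372) + (-0.350550) + (-0.190252) + (-0.265644)) = 1.291579 (working shown to 6 dp, full precision carried).
With S = 5 species, ln S = 1.609438, so J = 1.291579/1.609438 = 0.802503, i.e. 0.803 to 3 decimal places.

0.803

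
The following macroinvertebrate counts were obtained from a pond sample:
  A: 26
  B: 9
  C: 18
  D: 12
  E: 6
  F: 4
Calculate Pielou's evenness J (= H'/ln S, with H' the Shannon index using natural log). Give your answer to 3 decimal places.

0.902

Total N = 26+9+18+12+6+4 = 75, so the proportions are 0.34667, 0.12, 0.24, 0.16, 0.08, 0.05333 (working shown to 5 dp, full precision carried).
H' = −Σ pᵢ ln pᵢ = −((-0.36726) + (-0.25443) + (-0.34251) + (-0.29321) + (-0.20206) + (-0.15633)) = 1.61580.
With S = 6 species, ln S = 1.79176, so J = 1.61580/1.79176 = 0.90179, i.e. 0.902 to 3 decimal places.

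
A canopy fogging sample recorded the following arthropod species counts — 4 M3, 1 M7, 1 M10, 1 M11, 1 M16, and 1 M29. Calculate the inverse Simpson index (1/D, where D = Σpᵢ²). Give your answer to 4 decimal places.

Total N = 4+1+1+1+1+1 = 9, so the proportions are 0.44444444, 0.11111111, 0.11111111, 0.11111111, 0.11111111, 0.11111111 (working shown to 8 dp, full precision carried).
D = 0.44444444² + 0.11111111² + 0.11111111² + 0.11111111² + 0.11111111² + 0.11111111² = 0.19753086 + 0.01234568 + 0.01234568 + 0.01234568 + 0.01234568 + 0.01234568 = 0.25925926.
So 1/D = 3.857143, i.e. 3.8571 to 4 decimal places.

3.8571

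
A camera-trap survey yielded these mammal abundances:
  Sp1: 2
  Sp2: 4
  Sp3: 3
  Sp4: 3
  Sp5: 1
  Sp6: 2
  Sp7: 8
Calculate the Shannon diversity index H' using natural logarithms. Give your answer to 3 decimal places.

1.764

Total N = 2+4+3+3+1+2+8 = 23, so the proportions are 0.08696, 0.17391, 0.13043, 0.13043, 0.04348, 0.08696, 0.34783 (working shown to 5 dp, full precision carried).
Each pᵢ ln pᵢ term: 0.08696×(-2.44235)=-0.21238, 0.17391×(-1.74920)=-0.30421, 0.13043×(-2.03688)=-0.26568, 0.13043×(-2.03688)=-0.26568, 0.04348×(-3.13549)=-0.13633, 0.08696×(-2.44235)=-0.21238, 0.34783×(-1.05605)=-0.36732.
Sum = -1.76397, so H' = 1.764.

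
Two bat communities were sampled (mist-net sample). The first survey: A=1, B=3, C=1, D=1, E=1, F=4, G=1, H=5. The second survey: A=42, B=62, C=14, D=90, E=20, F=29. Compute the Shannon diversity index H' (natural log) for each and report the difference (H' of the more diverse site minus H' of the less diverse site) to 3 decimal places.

0.230

The first survey: N=17, proportions 0.05882, 0.17647, 0.05882, 0.05882, 0.05882, 0.23529, 0.05882, 0.29412, giving H' = 1.83979 (working shown to 5 dp, full precision carried).
The second survey: N=257, proportions 0.16342, 0.24125, 0.05447, 0.35019, 0.07782, 0.11284, giving H' = 1.60993.
Difference = |1.83979 − 1.60993| = 0.22986, i.e. 0.230 to 3 decimal places.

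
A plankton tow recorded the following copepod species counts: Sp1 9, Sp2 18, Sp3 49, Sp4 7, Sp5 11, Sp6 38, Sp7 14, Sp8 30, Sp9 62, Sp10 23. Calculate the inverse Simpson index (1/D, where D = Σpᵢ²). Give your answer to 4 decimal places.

6.8886

Total N = 9+18+49+7+11+38+14+30+62+23 = 261, so the proportions are 0.03448276, 0.06896552, 0.18773946, 0.02681992, 0.04214559, 0.14559387, 0.05363985, 0.11494253, 0.23754789, 0.08812261 (working shown to 8 dp, full precision carried).
D = 0.03448276² + 0.06896552² + 0.18773946² + 0.02681992² + 0.04214559² + 0.14559387² + 0.05363985² + 0.11494253² + 0.23754789² + 0.08812261² = 0.00118906 + 0.00475624 + 0.03524611 + 0.00071931 + 0.00177625 + 0.02119757 + 0.00287723 + 0.01321178 + 0.05642900 + 0.00776559 = 0.14516816.
So 1/D = 6.888563, i.e. 6.8886 to 4 decimal places.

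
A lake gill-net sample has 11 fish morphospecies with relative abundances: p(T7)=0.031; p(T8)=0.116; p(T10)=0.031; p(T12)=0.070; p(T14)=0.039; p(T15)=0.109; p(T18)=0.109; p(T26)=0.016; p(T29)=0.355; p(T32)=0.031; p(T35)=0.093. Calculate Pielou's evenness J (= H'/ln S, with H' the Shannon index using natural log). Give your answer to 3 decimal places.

0.844

H' = −Σ pᵢ ln pᵢ = −((-0.10769) + (-0.24988) + (-0.10769) + (-0.18615) + (-0.12652) + (-0.24159) + (-0.24159) + (-0.06616) + (-0.36765) + (-0.10769) + (-0.22089)) = 2.02350 (working shown to 5 dp, full precision carried).
With S = 11 species, ln S = 2.39790, so J = 2.02350/2.39790 = 0.84386, i.e. 0.844 to 3 decimal places.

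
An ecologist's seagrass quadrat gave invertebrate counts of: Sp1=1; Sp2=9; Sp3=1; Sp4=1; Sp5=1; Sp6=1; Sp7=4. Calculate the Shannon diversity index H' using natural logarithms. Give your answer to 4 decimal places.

1.4837

Total N = 1+9+1+1+1+1+4 = 18, so the proportions are 0.055556, 0.5, 0.055556, 0.055556, 0.055556, 0.055556, 0.222222 (working shown to 6 dp, full precision carried).
Each pᵢ ln pᵢ term: 0.055556×(-2.890372)=-0.160576, 0.5×(-0.693147)=-0.346574, 0.055556×(-2.890372)=-0.160576, 0.055556×(-2.890372)=-0.160576, 0.055556×(-2.890372)=-0.160576, 0.055556×(-2.890372)=-0.160576, 0.222222×(-1.504077)=-0.334239.
Sum = -1.483694, so H' = 1.4837.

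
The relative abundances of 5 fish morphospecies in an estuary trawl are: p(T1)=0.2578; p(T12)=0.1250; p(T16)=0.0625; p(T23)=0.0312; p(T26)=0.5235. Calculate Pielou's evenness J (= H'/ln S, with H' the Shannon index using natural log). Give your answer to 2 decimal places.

0.76

H' = −Σ pᵢ ln pᵢ = −((-0.3495) + (-0.2599) + (-0.1733) + (-0.1082) + (-0.3388)) = 1.2297 (working shown to 4 dp, full precision carried).
With S = 5 species, ln S = 1.6094, so J = 1.2297/1.6094 = 0.7640, i.e. 0.76 to 2 decimal places.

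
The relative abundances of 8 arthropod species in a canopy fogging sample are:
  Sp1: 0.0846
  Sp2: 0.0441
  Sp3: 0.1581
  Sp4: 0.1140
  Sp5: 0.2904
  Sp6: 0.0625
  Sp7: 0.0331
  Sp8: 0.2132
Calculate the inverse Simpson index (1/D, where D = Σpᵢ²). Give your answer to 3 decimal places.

5.498

D = 0.0846² + 0.0441² + 0.1581² + 0.114² + 0.2904² + 0.0625² + 0.0331² + 0.2132² = 0.0071572 + 0.0019448 + 0.0249956 + 0.0129960 + 0.0843322 + 0.0039062 + 0.0010956 + 0.0454542 = 0.1818818 (working shown to 7 dp, full precision carried).
So 1/D = 5.49808, i.e. 5.498 to 3 decimal places.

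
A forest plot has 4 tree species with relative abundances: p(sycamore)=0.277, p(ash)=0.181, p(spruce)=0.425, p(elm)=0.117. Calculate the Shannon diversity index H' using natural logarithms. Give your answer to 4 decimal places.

1.2797

Each pᵢ ln pᵢ term (working shown to 6 dp, full precision carried): 0.277×(-1.283738)=-0.355595, 0.181×(-1.709258)=-0.309376, 0.425×(-0.855666)=-0.363658, 0.117×(-2.145581)=-0.251033.
Sum = -1.279662, so H' = 1.2797.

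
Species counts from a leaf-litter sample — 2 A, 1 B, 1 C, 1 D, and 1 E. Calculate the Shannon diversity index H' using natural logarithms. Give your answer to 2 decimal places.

1.56

Total N = 2+1+1+1+1 = 6, so the proportions are 0.3333, 0.1667, 0.1667, 0.1667, 0.1667 (working shown to 4 dp, full precision carried).
Each pᵢ ln pᵢ term: 0.3333×(-1.0986)=-0.3662, 0.1667×(-1.7918)=-0.2986, 0.1667×(-1.7918)=-0.2986, 0.1667×(-1.7918)=-0.2986, 0.1667×(-1.7918)=-0.2986.
Sum = -1.5607, so H' = 1.56.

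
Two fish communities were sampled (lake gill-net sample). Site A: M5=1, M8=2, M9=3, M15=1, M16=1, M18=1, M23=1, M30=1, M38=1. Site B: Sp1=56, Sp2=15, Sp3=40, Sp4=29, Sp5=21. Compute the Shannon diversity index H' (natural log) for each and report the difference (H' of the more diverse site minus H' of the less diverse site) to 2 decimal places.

0.59

Site A: N=12, proportions 0.0833, 0.1667, 0.25, 0.0833, 0.0833, 0.0833, 0.0833, 0.0833, 0.0833, giving H' = 2.0947 (working shown to 4 dp, full precision carried).
Site B: N=161, proportions 0.3478, 0.0932, 0.2484, 0.1801, 0.1304, giving H' = 1.5088.
Difference = |2.0947 − 1.5088| = 0.5859, i.e. 0.59 to 2 decimal places.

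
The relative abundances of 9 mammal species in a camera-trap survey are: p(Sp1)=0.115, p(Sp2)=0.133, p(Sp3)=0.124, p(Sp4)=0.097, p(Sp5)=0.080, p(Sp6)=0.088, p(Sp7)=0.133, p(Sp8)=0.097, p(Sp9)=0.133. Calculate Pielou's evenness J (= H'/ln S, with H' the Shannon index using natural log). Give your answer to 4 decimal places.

H' = −Σ pᵢ ln pᵢ = −((-0.248725) + (-0.268315) + (-0.258847) + (-0.226305) + (-0.202058) + (-0.213877) + (-0.268315) + (-0.226305) + (-0.268315)) = 2.181062 (working shown to 6 dp, full precision carried).
With S = 9 species, ln S = 2.197225, so J = 2.181062/2.197225 = 0.992644, i.e. 0.9926 to 4 decimal places.

0.9926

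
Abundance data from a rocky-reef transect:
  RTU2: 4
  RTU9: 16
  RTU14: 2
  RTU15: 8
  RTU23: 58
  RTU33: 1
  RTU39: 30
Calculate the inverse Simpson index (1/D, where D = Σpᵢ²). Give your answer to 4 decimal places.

Total N = 4+16+2+8+58+1+30 = 119, so the proportions are 0.0336134, 0.1344538, 0.0168067, 0.0672269, 0.487395, 0.0084034, 0.2521008 (working shown to 7 dp, full precision carried).
D = 0.0336134² + 0.1344538² + 0.0168067² + 0.0672269² + 0.487395² + 0.0084034² + 0.2521008² = 0.0011299 + 0.0180778 + 0.0002825 + 0.0045195 + 0.2375538 + 0.0000706 + 0.0635548 = 0.3251889.
So 1/D = 3.075136, i.e. 3.0751 to 4 decimal places.

3.0751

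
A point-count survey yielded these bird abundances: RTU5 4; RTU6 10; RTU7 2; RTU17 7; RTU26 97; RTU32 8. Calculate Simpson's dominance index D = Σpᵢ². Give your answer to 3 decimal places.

Total N = 4+10+2+7+97+8 = 128, so the proportions are 0.03125, 0.07812, 0.01562, 0.05469, 0.75781, 0.0625 (working shown to 5 dp, full precision carried).
D = 0.03125² + 0.07812² + 0.01562² + 0.05469² + 0.75781² + 0.0625² = 0.00098 + 0.00610 + 0.00024 + 0.00299 + 0.57428 + 0.00391 = 0.58850.
To 3 decimal places, D = 0.589.

0.589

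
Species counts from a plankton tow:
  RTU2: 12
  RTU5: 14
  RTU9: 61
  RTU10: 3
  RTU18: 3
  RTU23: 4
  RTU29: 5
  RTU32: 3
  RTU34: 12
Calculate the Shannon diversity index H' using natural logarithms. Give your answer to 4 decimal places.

Total N = 12+14+61+3+3+4+5+3+12 = 117, so the proportions are 0.102564, 0.119658, 0.521368, 0.025641, 0.025641, 0.034188, 0.042735, 0.025641, 0.102564 (working shown to 6 dp, full precision carried).
Each pᵢ ln pᵢ term: 0.102564×(-2.277267)=-0.233566, 0.119658×(-2.123117)=-0.254048, 0.521368×(-0.651300)=-0.339567, 0.025641×(-3.663562)=-0.093937, 0.025641×(-3.663562)=-0.093937, 0.034188×(-3.375880)=-0.115415, 0.042735×(-3.152736)=-0.134732, 0.025641×(-3.663562)=-0.093937, 0.102564×(-2.277267)=-0.233566.
Sum = -1.592706, so H' = 1.5927.

1.5927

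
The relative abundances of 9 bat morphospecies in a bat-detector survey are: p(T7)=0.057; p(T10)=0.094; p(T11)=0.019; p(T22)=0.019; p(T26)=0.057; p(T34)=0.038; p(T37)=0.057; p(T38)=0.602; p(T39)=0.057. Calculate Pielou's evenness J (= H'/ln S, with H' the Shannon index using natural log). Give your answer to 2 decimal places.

0.66

H' = −Σ pᵢ ln pᵢ = −((-0.1633) + (-0.2223) + (-0.0753) + (-0.0753) + (-0.1633) + (-0.1243) + (-0.1633) + (-0.3055) + (-0.1633)) = 1.4558 (working shown to 4 dp, full precision carried).
With S = 9 species, ln S = 2.1972, so J = 1.4558/2.1972 = 0.6626, i.e. 0.66 to 2 decimal places.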